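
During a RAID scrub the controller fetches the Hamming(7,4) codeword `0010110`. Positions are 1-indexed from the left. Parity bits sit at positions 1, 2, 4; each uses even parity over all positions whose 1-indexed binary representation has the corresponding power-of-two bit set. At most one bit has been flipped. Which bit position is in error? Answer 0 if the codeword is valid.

0

s1: b1⊕b3⊕b5⊕b7 = 0⊕1⊕1⊕0 = 0
s2: b2⊕b3⊕b6⊕b7 = 0⊕1⊕1⊕0 = 0
s4: b4⊕b5⊕b6⊕b7 = 0⊕1⊕1⊕0 = 0
Syndrome (s4...s1) = 000 → position 0 (no error).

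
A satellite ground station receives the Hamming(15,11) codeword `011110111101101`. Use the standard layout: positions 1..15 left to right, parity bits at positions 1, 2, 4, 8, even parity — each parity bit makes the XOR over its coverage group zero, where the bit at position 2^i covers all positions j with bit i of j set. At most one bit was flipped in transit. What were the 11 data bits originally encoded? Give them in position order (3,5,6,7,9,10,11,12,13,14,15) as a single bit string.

s1: b1⊕b3⊕b5⊕b7⊕b9⊕b11⊕b13⊕b15 = 0⊕1⊕1⊕1⊕1⊕0⊕1⊕1 = 0
s2: b2⊕b3⊕b6⊕b7⊕b10⊕b11⊕b14⊕b15 = 1⊕1⊕0⊕1⊕1⊕0⊕0⊕1 = 1
s4: b4⊕b5⊕b6⊕b7⊕b12⊕b13⊕b14⊕b15 = 1⊕1⊕0⊕1⊕1⊕1⊕0⊕1 = 0
s8: b8⊕b9⊕b10⊕b11⊕b12⊕b13⊕b14⊕b15 = 1⊕1⊕1⊕0⊕1⊕1⊕0⊕1 = 0
Syndrome (s8...s1) = 0010 → position 2.
Flip bit 2: corrected codeword = 001110111101101
Data bits at positions 3,5,6,7,9,10,11,12,13,14,15: 11011101101

11011101101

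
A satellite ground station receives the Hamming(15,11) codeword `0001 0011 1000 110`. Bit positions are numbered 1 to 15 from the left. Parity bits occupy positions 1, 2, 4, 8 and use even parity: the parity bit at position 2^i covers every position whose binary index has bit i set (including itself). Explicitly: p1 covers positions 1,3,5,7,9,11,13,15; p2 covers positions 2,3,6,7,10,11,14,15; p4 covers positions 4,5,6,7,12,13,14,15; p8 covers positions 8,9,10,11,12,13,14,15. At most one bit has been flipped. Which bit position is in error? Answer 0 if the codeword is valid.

s1: b1⊕b3⊕b5⊕b7⊕b9⊕b11⊕b13⊕b15 = 0⊕0⊕0⊕1⊕1⊕0⊕1⊕0 = 1
s2: b2⊕b3⊕b6⊕b7⊕b10⊕b11⊕b14⊕b15 = 0⊕0⊕0⊕1⊕0⊕0⊕1⊕0 = 0
s4: b4⊕b5⊕b6⊕b7⊕b12⊕b13⊕b14⊕b15 = 1⊕0⊕0⊕1⊕0⊕1⊕1⊕0 = 0
s8: b8⊕b9⊕b10⊕b11⊕b12⊕b13⊕b14⊕b15 = 1⊕1⊕0⊕0⊕0⊕1⊕1⊕0 = 0
Syndrome (s8...s1) = 0001 → position 1.

1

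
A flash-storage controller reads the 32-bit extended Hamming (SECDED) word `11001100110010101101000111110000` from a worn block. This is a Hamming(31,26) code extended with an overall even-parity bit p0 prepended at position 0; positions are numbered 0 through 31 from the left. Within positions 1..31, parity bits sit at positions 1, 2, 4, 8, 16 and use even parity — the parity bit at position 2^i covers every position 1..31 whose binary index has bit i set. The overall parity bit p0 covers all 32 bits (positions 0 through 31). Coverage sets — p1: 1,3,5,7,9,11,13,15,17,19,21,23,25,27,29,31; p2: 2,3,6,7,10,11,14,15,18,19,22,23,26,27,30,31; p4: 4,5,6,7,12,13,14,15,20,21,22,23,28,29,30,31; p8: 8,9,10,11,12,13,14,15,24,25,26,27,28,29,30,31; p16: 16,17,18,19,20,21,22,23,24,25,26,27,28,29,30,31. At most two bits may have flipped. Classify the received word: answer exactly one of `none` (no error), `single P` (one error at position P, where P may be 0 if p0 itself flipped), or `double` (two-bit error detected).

double

s1: b1⊕b3⊕b5⊕b7⊕b9⊕b11⊕b13⊕b15⊕b17⊕b19⊕b21⊕b23⊕b25⊕b27⊕b29⊕b31 = 1⊕0⊕1⊕0⊕1⊕0⊕0⊕0⊕1⊕1⊕0⊕1⊕1⊕1⊕0⊕0 = 0
s2: b2⊕b3⊕b6⊕b7⊕b10⊕b11⊕b14⊕b15⊕b18⊕b19⊕b22⊕b23⊕b26⊕b27⊕b30⊕b31 = 0⊕0⊕0⊕0⊕0⊕0⊕1⊕0⊕0⊕1⊕0⊕1⊕1⊕1⊕0⊕0 = 1
s4: b4⊕b5⊕b6⊕b7⊕b12⊕b13⊕b14⊕b15⊕b20⊕b21⊕b22⊕b23⊕b28⊕b29⊕b30⊕b31 = 1⊕1⊕0⊕0⊕1⊕0⊕1⊕0⊕0⊕0⊕0⊕1⊕0⊕0⊕0⊕0 = 1
s8: b8⊕b9⊕b10⊕b11⊕b12⊕b13⊕b14⊕b15⊕b24⊕b25⊕b26⊕b27⊕b28⊕b29⊕b30⊕b31 = 1⊕1⊕0⊕0⊕1⊕0⊕1⊕0⊕1⊕1⊕1⊕1⊕0⊕0⊕0⊕0 = 0
s16: b16⊕b17⊕b18⊕b19⊕b20⊕b21⊕b22⊕b23⊕b24⊕b25⊕b26⊕b27⊕b28⊕b29⊕b30⊕b31 = 1⊕1⊕0⊕1⊕0⊕0⊕0⊕1⊕1⊕1⊕1⊕1⊕0⊕0⊕0⊕0 = 0
Syndrome (s16...s1) = 00110 → position 6.
Overall parity (XOR of all 32 bits, including p0): 1⊕1⊕0⊕0⊕1⊕1⊕0⊕0⊕1⊕1⊕0⊕0⊕1⊕0⊕1⊕0⊕1⊕1⊕0⊕1⊕0⊕0⊕0⊕1⊕1⊕1⊕1⊕1⊕0⊕0⊕0⊕0 = 0
Overall=0, syndrome position=6 → double-bit error detected (uncorrectable).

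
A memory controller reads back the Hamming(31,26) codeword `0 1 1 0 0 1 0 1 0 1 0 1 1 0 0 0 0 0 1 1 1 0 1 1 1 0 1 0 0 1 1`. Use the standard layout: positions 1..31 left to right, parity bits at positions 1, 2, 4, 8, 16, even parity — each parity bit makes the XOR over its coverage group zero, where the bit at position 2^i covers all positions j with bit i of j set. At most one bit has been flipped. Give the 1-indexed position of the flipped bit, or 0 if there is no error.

s1: b1⊕b3⊕b5⊕b7⊕b9⊕b11⊕b13⊕b15⊕b17⊕b19⊕b21⊕b23⊕b25⊕b27⊕b29⊕b31 = 0⊕1⊕0⊕0⊕0⊕0⊕1⊕0⊕0⊕1⊕1⊕1⊕1⊕1⊕0⊕1 = 0
s2: b2⊕b3⊕b6⊕b7⊕b10⊕b11⊕b14⊕b15⊕b18⊕b19⊕b22⊕b23⊕b26⊕b27⊕b30⊕b31 = 1⊕1⊕1⊕0⊕1⊕0⊕0⊕0⊕0⊕1⊕0⊕1⊕0⊕1⊕1⊕1 = 1
s4: b4⊕b5⊕b6⊕b7⊕b12⊕b13⊕b14⊕b15⊕b20⊕b21⊕b22⊕b23⊕b28⊕b29⊕b30⊕b31 = 0⊕0⊕1⊕0⊕1⊕1⊕0⊕0⊕1⊕1⊕0⊕1⊕0⊕0⊕1⊕1 = 0
s8: b8⊕b9⊕b10⊕b11⊕b12⊕b13⊕b14⊕b15⊕b24⊕b25⊕b26⊕b27⊕b28⊕b29⊕b30⊕b31 = 1⊕0⊕1⊕0⊕1⊕1⊕0⊕0⊕1⊕1⊕0⊕1⊕0⊕0⊕1⊕1 = 1
s16: b16⊕b17⊕b18⊕b19⊕b20⊕b21⊕b22⊕b23⊕b24⊕b25⊕b26⊕b27⊕b28⊕b29⊕b30⊕b31 = 0⊕0⊕0⊕1⊕1⊕1⊕0⊕1⊕1⊕1⊕0⊕1⊕0⊕0⊕1⊕1 = 1
Syndrome (s16...s1) = 11010 → position 26.

26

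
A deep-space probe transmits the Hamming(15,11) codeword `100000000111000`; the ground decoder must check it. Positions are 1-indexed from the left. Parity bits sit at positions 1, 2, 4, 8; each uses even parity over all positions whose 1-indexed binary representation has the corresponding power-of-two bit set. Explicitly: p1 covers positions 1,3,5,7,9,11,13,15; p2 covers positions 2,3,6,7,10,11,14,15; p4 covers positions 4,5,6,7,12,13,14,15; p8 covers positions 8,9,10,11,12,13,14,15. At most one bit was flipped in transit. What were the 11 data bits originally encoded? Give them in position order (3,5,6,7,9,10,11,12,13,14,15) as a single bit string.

00000110000

s1: b1⊕b3⊕b5⊕b7⊕b9⊕b11⊕b13⊕b15 = 1⊕0⊕0⊕0⊕0⊕1⊕0⊕0 = 0
s2: b2⊕b3⊕b6⊕b7⊕b10⊕b11⊕b14⊕b15 = 0⊕0⊕0⊕0⊕1⊕1⊕0⊕0 = 0
s4: b4⊕b5⊕b6⊕b7⊕b12⊕b13⊕b14⊕b15 = 0⊕0⊕0⊕0⊕1⊕0⊕0⊕0 = 1
s8: b8⊕b9⊕b10⊕b11⊕b12⊕b13⊕b14⊕b15 = 0⊕0⊕1⊕1⊕1⊕0⊕0⊕0 = 1
Syndrome (s8...s1) = 1100 → position 12.
Flip bit 12: corrected codeword = 100000000110000
Data bits at positions 3,5,6,7,9,10,11,12,13,14,15: 00000110000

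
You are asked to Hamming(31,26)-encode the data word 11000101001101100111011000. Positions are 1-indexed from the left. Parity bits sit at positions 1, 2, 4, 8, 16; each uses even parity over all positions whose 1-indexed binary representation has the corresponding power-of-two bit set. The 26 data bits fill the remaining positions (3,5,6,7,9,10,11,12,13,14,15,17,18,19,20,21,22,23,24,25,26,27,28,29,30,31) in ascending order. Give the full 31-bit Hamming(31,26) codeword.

0010100101010010101100111011000

Place data bits at non-power-of-two positions: b3=1, b5=1, b6=0, b7=0, b9=0, b10=1, b11=0, b12=1, b13=0, b14=0, b15=1, b17=1, b18=0, b19=1, b20=1, b21=0, b22=0, b23=1, b24=1, b25=1, b26=0, b27=1, b28=1, b29=0, b30=0, b31=0.
p1 = XOR of data positions {3,5,7,9,11,13,15,17,19,21,23,25,27,29,31} = 1⊕1⊕0⊕0⊕0⊕0⊕1⊕1⊕1⊕0⊕1⊕1⊕1⊕0⊕0 = 0
p2 = XOR of data positions {3,6,7,10,11,14,15,18,19,22,23,26,27,30,31} = 1⊕0⊕0⊕1⊕0⊕0⊕1⊕0⊕1⊕0⊕1⊕0⊕1⊕0⊕0 = 0
p4 = XOR of data positions {5,6,7,12,13,14,15,20,21,22,23,28,29,30,31} = 1⊕0⊕0⊕1⊕0⊕0⊕1⊕1⊕0⊕0⊕1⊕1⊕0⊕0⊕0 = 0
p8 = XOR of data positions {9,10,11,12,13,14,15,24,25,26,27,28,29,30,31} = 0⊕1⊕0⊕1⊕0⊕0⊕1⊕1⊕1⊕0⊕1⊕1⊕0⊕0⊕0 = 1
p16 = XOR of data positions {17,18,19,20,21,22,23,24,25,26,27,28,29,30,31} = 1⊕0⊕1⊕1⊕0⊕0⊕1⊕1⊕1⊕0⊕1⊕1⊕0⊕0⊕0 = 0
Codeword b1..b31 = 0010100101010010101100111011000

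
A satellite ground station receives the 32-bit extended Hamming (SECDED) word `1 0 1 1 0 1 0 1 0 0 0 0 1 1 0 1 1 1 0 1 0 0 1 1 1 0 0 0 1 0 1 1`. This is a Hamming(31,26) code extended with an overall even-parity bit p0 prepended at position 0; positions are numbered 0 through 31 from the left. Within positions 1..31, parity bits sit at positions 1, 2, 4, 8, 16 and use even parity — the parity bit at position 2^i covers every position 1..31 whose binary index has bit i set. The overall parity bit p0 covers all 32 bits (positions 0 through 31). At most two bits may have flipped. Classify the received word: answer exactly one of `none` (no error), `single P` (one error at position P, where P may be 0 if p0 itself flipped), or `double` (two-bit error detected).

s1: b1⊕b3⊕b5⊕b7⊕b9⊕b11⊕b13⊕b15⊕b17⊕b19⊕b21⊕b23⊕b25⊕b27⊕b29⊕b31 = 0⊕1⊕1⊕1⊕0⊕0⊕1⊕1⊕1⊕1⊕0⊕1⊕0⊕0⊕0⊕1 = 1
s2: b2⊕b3⊕b6⊕b7⊕b10⊕b11⊕b14⊕b15⊕b18⊕b19⊕b22⊕b23⊕b26⊕b27⊕b30⊕b31 = 1⊕1⊕0⊕1⊕0⊕0⊕0⊕1⊕0⊕1⊕1⊕1⊕0⊕0⊕1⊕1 = 1
s4: b4⊕b5⊕b6⊕b7⊕b12⊕b13⊕b14⊕b15⊕b20⊕b21⊕b22⊕b23⊕b28⊕b29⊕b30⊕b31 = 0⊕1⊕0⊕1⊕1⊕1⊕0⊕1⊕0⊕0⊕1⊕1⊕1⊕0⊕1⊕1 = 0
s8: b8⊕b9⊕b10⊕b11⊕b12⊕b13⊕b14⊕b15⊕b24⊕b25⊕b26⊕b27⊕b28⊕b29⊕b30⊕b31 = 0⊕0⊕0⊕0⊕1⊕1⊕0⊕1⊕1⊕0⊕0⊕0⊕1⊕0⊕1⊕1 = 1
s16: b16⊕b17⊕b18⊕b19⊕b20⊕b21⊕b22⊕b23⊕b24⊕b25⊕b26⊕b27⊕b28⊕b29⊕b30⊕b31 = 1⊕1⊕0⊕1⊕0⊕0⊕1⊕1⊕1⊕0⊕0⊕0⊕1⊕0⊕1⊕1 = 1
Syndrome (s16...s1) = 11011 → position 27.
Overall parity (XOR of all 32 bits, including p0): 1⊕0⊕1⊕1⊕0⊕1⊕0⊕1⊕0⊕0⊕0⊕0⊕1⊕1⊕0⊕1⊕1⊕1⊕0⊕1⊕0⊕0⊕1⊕1⊕1⊕0⊕0⊕0⊕1⊕0⊕1⊕1 = 1
Overall=1, syndrome position=27 → single-bit error at position 27.

single 27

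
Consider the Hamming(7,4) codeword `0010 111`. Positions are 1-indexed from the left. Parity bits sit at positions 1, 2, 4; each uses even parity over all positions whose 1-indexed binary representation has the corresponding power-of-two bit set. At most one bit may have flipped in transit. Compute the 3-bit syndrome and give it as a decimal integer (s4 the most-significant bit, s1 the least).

s1: b1⊕b3⊕b5⊕b7 = 0⊕1⊕1⊕1 = 1
s2: b2⊕b3⊕b6⊕b7 = 0⊕1⊕1⊕1 = 1
s4: b4⊕b5⊕b6⊕b7 = 0⊕1⊕1⊕1 = 1
Syndrome (s4...s1) = 111 → position 7.

7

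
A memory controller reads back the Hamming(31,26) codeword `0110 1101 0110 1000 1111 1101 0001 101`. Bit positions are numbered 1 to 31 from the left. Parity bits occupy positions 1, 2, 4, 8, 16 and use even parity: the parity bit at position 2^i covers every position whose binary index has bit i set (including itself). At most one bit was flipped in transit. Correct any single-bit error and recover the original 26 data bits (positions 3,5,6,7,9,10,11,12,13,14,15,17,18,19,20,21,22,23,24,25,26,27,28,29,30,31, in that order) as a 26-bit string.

s1: b1⊕b3⊕b5⊕b7⊕b9⊕b11⊕b13⊕b15⊕b17⊕b19⊕b21⊕b23⊕b25⊕b27⊕b29⊕b31 = 0⊕1⊕1⊕0⊕0⊕1⊕1⊕0⊕1⊕1⊕1⊕0⊕0⊕0⊕1⊕1 = 1
s2: b2⊕b3⊕b6⊕b7⊕b10⊕b11⊕b14⊕b15⊕b18⊕b19⊕b22⊕b23⊕b26⊕b27⊕b30⊕b31 = 1⊕1⊕1⊕0⊕1⊕1⊕0⊕0⊕1⊕1⊕1⊕0⊕0⊕0⊕0⊕1 = 1
s4: b4⊕b5⊕b6⊕b7⊕b12⊕b13⊕b14⊕b15⊕b20⊕b21⊕b22⊕b23⊕b28⊕b29⊕b30⊕b31 = 0⊕1⊕1⊕0⊕0⊕1⊕0⊕0⊕1⊕1⊕1⊕0⊕1⊕1⊕0⊕1 = 1
s8: b8⊕b9⊕b10⊕b11⊕b12⊕b13⊕b14⊕b15⊕b24⊕b25⊕b26⊕b27⊕b28⊕b29⊕b30⊕b31 = 1⊕0⊕1⊕1⊕0⊕1⊕0⊕0⊕1⊕0⊕0⊕0⊕1⊕1⊕0⊕1 = 0
s16: b16⊕b17⊕b18⊕b19⊕b20⊕b21⊕b22⊕b23⊕b24⊕b25⊕b26⊕b27⊕b28⊕b29⊕b30⊕b31 = 0⊕1⊕1⊕1⊕1⊕1⊕1⊕0⊕1⊕0⊕0⊕0⊕1⊕1⊕0⊕1 = 0
Syndrome (s16...s1) = 00111 → position 7.
Flip bit 7: corrected codeword = 0110111101101000111111010001101
Data bits at positions 3,5,6,7,9,10,11,12,13,14,15,17,18,19,20,21,22,23,24,25,26,27,28,29,30,31: 11110110100111111010001101

11110110100111111010001101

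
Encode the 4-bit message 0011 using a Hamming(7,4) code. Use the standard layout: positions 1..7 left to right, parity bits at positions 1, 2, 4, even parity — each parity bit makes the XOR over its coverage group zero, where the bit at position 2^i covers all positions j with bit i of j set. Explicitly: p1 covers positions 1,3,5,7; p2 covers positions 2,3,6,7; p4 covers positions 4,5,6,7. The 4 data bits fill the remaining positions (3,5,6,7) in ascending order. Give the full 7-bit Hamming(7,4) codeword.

Place data bits at non-power-of-two positions: b3=0, b5=0, b6=1, b7=1.
p1 = XOR of data positions {3,5,7} = 0⊕0⊕1 = 1
p2 = XOR of data positions {3,6,7} = 0⊕1⊕1 = 0
p4 = XOR of data positions {5,6,7} = 0⊕1⊕1 = 0
Codeword b1..b7 = 1000011

1000011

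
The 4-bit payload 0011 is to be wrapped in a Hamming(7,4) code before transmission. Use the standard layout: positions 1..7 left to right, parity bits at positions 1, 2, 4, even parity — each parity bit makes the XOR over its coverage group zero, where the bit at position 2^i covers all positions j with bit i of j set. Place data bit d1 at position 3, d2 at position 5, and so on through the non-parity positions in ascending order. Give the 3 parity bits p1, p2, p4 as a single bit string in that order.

Place data bits at non-power-of-two positions: b3=0, b5=0, b6=1, b7=1.
p1 = XOR of data positions {3,5,7} = 0⊕0⊕1 = 1
p2 = XOR of data positions {3,6,7} = 0⊕1⊕1 = 0
p4 = XOR of data positions {5,6,7} = 0⊕1⊕1 = 0
Parity bits p1,p2,p4 = 100

100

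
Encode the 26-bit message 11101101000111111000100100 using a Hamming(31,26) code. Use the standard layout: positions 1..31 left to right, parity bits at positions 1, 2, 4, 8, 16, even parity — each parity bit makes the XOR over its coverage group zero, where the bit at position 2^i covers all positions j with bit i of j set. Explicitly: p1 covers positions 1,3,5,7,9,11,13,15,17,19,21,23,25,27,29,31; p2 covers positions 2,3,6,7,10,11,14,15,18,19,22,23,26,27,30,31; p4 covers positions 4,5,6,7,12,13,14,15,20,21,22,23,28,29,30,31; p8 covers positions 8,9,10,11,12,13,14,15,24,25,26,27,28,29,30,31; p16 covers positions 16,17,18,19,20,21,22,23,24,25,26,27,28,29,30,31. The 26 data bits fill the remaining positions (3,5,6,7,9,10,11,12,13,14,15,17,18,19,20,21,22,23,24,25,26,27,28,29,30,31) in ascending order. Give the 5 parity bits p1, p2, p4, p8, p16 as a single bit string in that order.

11110

Place data bits at non-power-of-two positions: b3=1, b5=1, b6=1, b7=0, b9=1, b10=1, b11=0, b12=1, b13=0, b14=0, b15=0, b17=1, b18=1, b19=1, b20=1, b21=1, b22=1, b23=0, b24=0, b25=0, b26=1, b27=0, b28=0, b29=1, b30=0, b31=0.
p1 = XOR of data positions {3,5,7,9,11,13,15,17,19,21,23,25,27,29,31} = 1⊕1⊕0⊕1⊕0⊕0⊕0⊕1⊕1⊕1⊕0⊕0⊕0⊕1⊕0 = 1
p2 = XOR of data positions {3,6,7,10,11,14,15,18,19,22,23,26,27,30,31} = 1⊕1⊕0⊕1⊕0⊕0⊕0⊕1⊕1⊕1⊕0⊕1⊕0⊕0⊕0 = 1
p4 = XOR of data positions {5,6,7,12,13,14,15,20,21,22,23,28,29,30,31} = 1⊕1⊕0⊕1⊕0⊕0⊕0⊕1⊕1⊕1⊕0⊕0⊕1⊕0⊕0 = 1
p8 = XOR of data positions {9,10,11,12,13,14,15,24,25,26,27,28,29,30,31} = 1⊕1⊕0⊕1⊕0⊕0⊕0⊕0⊕0⊕1⊕0⊕0⊕1⊕0⊕0 = 1
p16 = XOR of data positions {17,18,19,20,21,22,23,24,25,26,27,28,29,30,31} = 1⊕1⊕1⊕1⊕1⊕1⊕0⊕0⊕0⊕1⊕0⊕0⊕1⊕0⊕0 = 0
Parity bits p1,p2,p4,p8,p16 = 11110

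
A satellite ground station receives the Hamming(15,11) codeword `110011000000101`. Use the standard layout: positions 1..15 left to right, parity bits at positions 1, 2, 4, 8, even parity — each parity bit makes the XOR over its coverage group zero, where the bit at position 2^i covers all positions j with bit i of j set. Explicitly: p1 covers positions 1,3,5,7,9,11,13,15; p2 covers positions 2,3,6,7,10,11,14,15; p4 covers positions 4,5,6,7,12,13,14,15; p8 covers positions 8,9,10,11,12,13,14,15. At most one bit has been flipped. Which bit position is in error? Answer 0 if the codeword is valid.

s1: b1⊕b3⊕b5⊕b7⊕b9⊕b11⊕b13⊕b15 = 1⊕0⊕1⊕0⊕0⊕0⊕1⊕1 = 0
s2: b2⊕b3⊕b6⊕b7⊕b10⊕b11⊕b14⊕b15 = 1⊕0⊕1⊕0⊕0⊕0⊕0⊕1 = 1
s4: b4⊕b5⊕b6⊕b7⊕b12⊕b13⊕b14⊕b15 = 0⊕1⊕1⊕0⊕0⊕1⊕0⊕1 = 0
s8: b8⊕b9⊕b10⊕b11⊕b12⊕b13⊕b14⊕b15 = 0⊕0⊕0⊕0⊕0⊕1⊕0⊕1 = 0
Syndrome (s8...s1) = 0010 → position 2.

2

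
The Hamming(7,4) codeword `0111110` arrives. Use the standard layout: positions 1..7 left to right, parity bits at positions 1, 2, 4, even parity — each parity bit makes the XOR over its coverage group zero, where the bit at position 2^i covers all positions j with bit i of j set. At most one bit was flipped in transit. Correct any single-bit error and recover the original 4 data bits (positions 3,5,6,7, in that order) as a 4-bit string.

s1: b1⊕b3⊕b5⊕b7 = 0⊕1⊕1⊕0 = 0
s2: b2⊕b3⊕b6⊕b7 = 1⊕1⊕1⊕0 = 1
s4: b4⊕b5⊕b6⊕b7 = 1⊕1⊕1⊕0 = 1
Syndrome (s4...s1) = 110 → position 6.
Flip bit 6: corrected codeword = 0111100
Data bits at positions 3,5,6,7: 1100

1100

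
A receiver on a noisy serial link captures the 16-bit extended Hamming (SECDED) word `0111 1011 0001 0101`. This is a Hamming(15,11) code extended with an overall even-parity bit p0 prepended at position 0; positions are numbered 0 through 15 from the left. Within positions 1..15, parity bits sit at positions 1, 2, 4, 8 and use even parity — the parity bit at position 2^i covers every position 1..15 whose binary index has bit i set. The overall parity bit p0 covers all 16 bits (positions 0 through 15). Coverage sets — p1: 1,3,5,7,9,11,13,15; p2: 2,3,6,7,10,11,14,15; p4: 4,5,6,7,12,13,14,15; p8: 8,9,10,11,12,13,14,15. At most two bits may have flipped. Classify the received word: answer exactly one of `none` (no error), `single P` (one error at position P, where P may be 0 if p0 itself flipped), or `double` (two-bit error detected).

s1: b1⊕b3⊕b5⊕b7⊕b9⊕b11⊕b13⊕b15 = 1⊕1⊕0⊕1⊕0⊕1⊕1⊕1 = 0
s2: b2⊕b3⊕b6⊕b7⊕b10⊕b11⊕b14⊕b15 = 1⊕1⊕1⊕1⊕0⊕1⊕0⊕1 = 0
s4: b4⊕b5⊕b6⊕b7⊕b12⊕b13⊕b14⊕b15 = 1⊕0⊕1⊕1⊕0⊕1⊕0⊕1 = 1
s8: b8⊕b9⊕b10⊕b11⊕b12⊕b13⊕b14⊕b15 = 0⊕0⊕0⊕1⊕0⊕1⊕0⊕1 = 1
Syndrome (s8...s1) = 1100 → position 12.
Overall parity (XOR of all 16 bits, including p0): 0⊕1⊕1⊕1⊕1⊕0⊕1⊕1⊕0⊕0⊕0⊕1⊕0⊕1⊕0⊕1 = 1
Overall=1, syndrome position=12 → single-bit error at position 12.

single 12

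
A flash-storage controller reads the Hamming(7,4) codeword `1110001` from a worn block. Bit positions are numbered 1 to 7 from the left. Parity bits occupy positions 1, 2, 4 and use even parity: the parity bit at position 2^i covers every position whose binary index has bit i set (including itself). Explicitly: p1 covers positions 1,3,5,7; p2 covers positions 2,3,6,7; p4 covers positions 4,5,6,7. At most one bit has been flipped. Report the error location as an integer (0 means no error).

7

s1: b1⊕b3⊕b5⊕b7 = 1⊕1⊕0⊕1 = 1
s2: b2⊕b3⊕b6⊕b7 = 1⊕1⊕0⊕1 = 1
s4: b4⊕b5⊕b6⊕b7 = 0⊕0⊕0⊕1 = 1
Syndrome (s4...s1) = 111 → position 7.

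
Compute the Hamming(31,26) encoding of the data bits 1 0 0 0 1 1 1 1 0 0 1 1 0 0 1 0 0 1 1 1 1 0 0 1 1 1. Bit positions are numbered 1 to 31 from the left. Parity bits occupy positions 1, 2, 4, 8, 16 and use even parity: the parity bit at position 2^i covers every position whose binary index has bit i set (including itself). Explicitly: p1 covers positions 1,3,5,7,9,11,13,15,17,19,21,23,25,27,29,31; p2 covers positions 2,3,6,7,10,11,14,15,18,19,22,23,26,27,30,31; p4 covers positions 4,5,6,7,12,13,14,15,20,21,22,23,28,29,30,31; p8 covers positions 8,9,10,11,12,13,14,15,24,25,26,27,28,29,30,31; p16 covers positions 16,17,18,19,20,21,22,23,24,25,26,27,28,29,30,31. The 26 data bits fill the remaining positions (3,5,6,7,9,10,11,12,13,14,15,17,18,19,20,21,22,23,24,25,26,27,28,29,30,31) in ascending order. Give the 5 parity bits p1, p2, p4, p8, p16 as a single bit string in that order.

10111

Place data bits at non-power-of-two positions: b3=1, b5=0, b6=0, b7=0, b9=1, b10=1, b11=1, b12=1, b13=0, b14=0, b15=1, b17=1, b18=0, b19=0, b20=1, b21=0, b22=0, b23=1, b24=1, b25=1, b26=1, b27=0, b28=0, b29=1, b30=1, b31=1.
p1 = XOR of data positions {3,5,7,9,11,13,15,17,19,21,23,25,27,29,31} = 1⊕0⊕0⊕1⊕1⊕0⊕1⊕1⊕0⊕0⊕1⊕1⊕0⊕1⊕1 = 1
p2 = XOR of data positions {3,6,7,10,11,14,15,18,19,22,23,26,27,30,31} = 1⊕0⊕0⊕1⊕1⊕0⊕1⊕0⊕0⊕0⊕1⊕1⊕0⊕1⊕1 = 0
p4 = XOR of data positions {5,6,7,12,13,14,15,20,21,22,23,28,29,30,31} = 0⊕0⊕0⊕1⊕0⊕0⊕1⊕1⊕0⊕0⊕1⊕0⊕1⊕1⊕1 = 1
p8 = XOR of data positions {9,10,11,12,13,14,15,24,25,26,27,28,29,30,31} = 1⊕1⊕1⊕1⊕0⊕0⊕1⊕1⊕1⊕1⊕0⊕0⊕1⊕1⊕1 = 1
p16 = XOR of data positions {17,18,19,20,21,22,23,24,25,26,27,28,29,30,31} = 1⊕0⊕0⊕1⊕0⊕0⊕1⊕1⊕1⊕1⊕0⊕0⊕1⊕1⊕1 = 1
Parity bits p1,p2,p4,p8,p16 = 10111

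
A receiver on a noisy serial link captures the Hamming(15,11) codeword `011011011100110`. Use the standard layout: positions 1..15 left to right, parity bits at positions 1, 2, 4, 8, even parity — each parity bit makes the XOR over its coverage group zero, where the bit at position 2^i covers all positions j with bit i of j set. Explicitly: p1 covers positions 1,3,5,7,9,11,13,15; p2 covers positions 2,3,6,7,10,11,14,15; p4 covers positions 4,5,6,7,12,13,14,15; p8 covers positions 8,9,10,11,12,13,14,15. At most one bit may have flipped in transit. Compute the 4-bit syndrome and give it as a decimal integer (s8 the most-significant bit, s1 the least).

10

s1: b1⊕b3⊕b5⊕b7⊕b9⊕b11⊕b13⊕b15 = 0⊕1⊕1⊕0⊕1⊕0⊕1⊕0 = 0
s2: b2⊕b3⊕b6⊕b7⊕b10⊕b11⊕b14⊕b15 = 1⊕1⊕1⊕0⊕1⊕0⊕1⊕0 = 1
s4: b4⊕b5⊕b6⊕b7⊕b12⊕b13⊕b14⊕b15 = 0⊕1⊕1⊕0⊕0⊕1⊕1⊕0 = 0
s8: b8⊕b9⊕b10⊕b11⊕b12⊕b13⊕b14⊕b15 = 1⊕1⊕1⊕0⊕0⊕1⊕1⊕0 = 1
Syndrome (s8...s1) = 1010 → position 10.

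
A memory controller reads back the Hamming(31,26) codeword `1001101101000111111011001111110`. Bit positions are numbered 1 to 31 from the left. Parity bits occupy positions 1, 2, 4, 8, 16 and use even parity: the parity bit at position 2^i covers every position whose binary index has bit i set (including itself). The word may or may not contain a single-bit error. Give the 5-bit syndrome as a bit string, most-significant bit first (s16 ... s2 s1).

00000

s1: b1⊕b3⊕b5⊕b7⊕b9⊕b11⊕b13⊕b15⊕b17⊕b19⊕b21⊕b23⊕b25⊕b27⊕b29⊕b31 = 1⊕0⊕1⊕1⊕0⊕0⊕0⊕1⊕1⊕1⊕1⊕0⊕1⊕1⊕1⊕0 = 0
s2: b2⊕b3⊕b6⊕b7⊕b10⊕b11⊕b14⊕b15⊕b18⊕b19⊕b22⊕b23⊕b26⊕b27⊕b30⊕b31 = 0⊕0⊕0⊕1⊕1⊕0⊕1⊕1⊕1⊕1⊕1⊕0⊕1⊕1⊕1⊕0 = 0
s4: b4⊕b5⊕b6⊕b7⊕b12⊕b13⊕b14⊕b15⊕b20⊕b21⊕b22⊕b23⊕b28⊕b29⊕b30⊕b31 = 1⊕1⊕0⊕1⊕0⊕0⊕1⊕1⊕0⊕1⊕1⊕0⊕1⊕1⊕1⊕0 = 0
s8: b8⊕b9⊕b10⊕b11⊕b12⊕b13⊕b14⊕b15⊕b24⊕b25⊕b26⊕b27⊕b28⊕b29⊕b30⊕b31 = 1⊕0⊕1⊕0⊕0⊕0⊕1⊕1⊕0⊕1⊕1⊕1⊕1⊕1⊕1⊕0 = 0
s16: b16⊕b17⊕b18⊕b19⊕b20⊕b21⊕b22⊕b23⊕b24⊕b25⊕b26⊕b27⊕b28⊕b29⊕b30⊕b31 = 1⊕1⊕1⊕1⊕0⊕1⊕1⊕0⊕0⊕1⊕1⊕1⊕1⊕1⊕1⊕0 = 0
Syndrome (s16...s1) = 00000 → position 0 (no error).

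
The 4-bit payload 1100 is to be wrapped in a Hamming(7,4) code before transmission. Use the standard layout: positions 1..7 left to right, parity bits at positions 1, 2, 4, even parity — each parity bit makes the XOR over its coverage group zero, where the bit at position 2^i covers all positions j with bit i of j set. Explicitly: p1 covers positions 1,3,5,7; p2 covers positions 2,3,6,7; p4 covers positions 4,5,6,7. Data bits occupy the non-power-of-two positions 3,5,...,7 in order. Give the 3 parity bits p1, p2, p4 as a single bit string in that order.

011

Place data bits at non-power-of-two positions: b3=1, b5=1, b6=0, b7=0.
p1 = XOR of data positions {3,5,7} = 1⊕1⊕0 = 0
p2 = XOR of data positions {3,6,7} = 1⊕0⊕0 = 1
p4 = XOR of data positions {5,6,7} = 1⊕0⊕0 = 1
Parity bits p1,p2,p4 = 011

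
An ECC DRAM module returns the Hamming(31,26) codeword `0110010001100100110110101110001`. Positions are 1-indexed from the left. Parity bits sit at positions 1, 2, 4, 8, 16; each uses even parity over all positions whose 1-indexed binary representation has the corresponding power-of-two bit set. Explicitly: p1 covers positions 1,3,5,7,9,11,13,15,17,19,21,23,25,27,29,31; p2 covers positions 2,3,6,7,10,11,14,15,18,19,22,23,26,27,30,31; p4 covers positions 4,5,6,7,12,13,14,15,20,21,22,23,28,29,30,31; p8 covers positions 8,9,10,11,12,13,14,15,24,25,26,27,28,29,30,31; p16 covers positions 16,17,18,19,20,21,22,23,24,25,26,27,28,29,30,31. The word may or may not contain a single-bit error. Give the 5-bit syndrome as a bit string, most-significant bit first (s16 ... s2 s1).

s1: b1⊕b3⊕b5⊕b7⊕b9⊕b11⊕b13⊕b15⊕b17⊕b19⊕b21⊕b23⊕b25⊕b27⊕b29⊕b31 = 0⊕1⊕0⊕0⊕0⊕1⊕0⊕0⊕1⊕0⊕1⊕1⊕1⊕1⊕0⊕1 = 0
s2: b2⊕b3⊕b6⊕b7⊕b10⊕b11⊕b14⊕b15⊕b18⊕b19⊕b22⊕b23⊕b26⊕b27⊕b30⊕b31 = 1⊕1⊕1⊕0⊕1⊕1⊕1⊕0⊕1⊕0⊕0⊕1⊕1⊕1⊕0⊕1 = 1
s4: b4⊕b5⊕b6⊕b7⊕b12⊕b13⊕b14⊕b15⊕b20⊕b21⊕b22⊕b23⊕b28⊕b29⊕b30⊕b31 = 0⊕0⊕1⊕0⊕0⊕0⊕1⊕0⊕1⊕1⊕0⊕1⊕0⊕0⊕0⊕1 = 0
s8: b8⊕b9⊕b10⊕b11⊕b12⊕b13⊕b14⊕b15⊕b24⊕b25⊕b26⊕b27⊕b28⊕b29⊕b30⊕b31 = 0⊕0⊕1⊕1⊕0⊕0⊕1⊕0⊕0⊕1⊕1⊕1⊕0⊕0⊕0⊕1 = 1
s16: b16⊕b17⊕b18⊕b19⊕b20⊕b21⊕b22⊕b23⊕b24⊕b25⊕b26⊕b27⊕b28⊕b29⊕b30⊕b31 = 0⊕1⊕1⊕0⊕1⊕1⊕0⊕1⊕0⊕1⊕1⊕1⊕0⊕0⊕0⊕1 = 1
Syndrome (s16...s1) = 11010 → position 26.

11010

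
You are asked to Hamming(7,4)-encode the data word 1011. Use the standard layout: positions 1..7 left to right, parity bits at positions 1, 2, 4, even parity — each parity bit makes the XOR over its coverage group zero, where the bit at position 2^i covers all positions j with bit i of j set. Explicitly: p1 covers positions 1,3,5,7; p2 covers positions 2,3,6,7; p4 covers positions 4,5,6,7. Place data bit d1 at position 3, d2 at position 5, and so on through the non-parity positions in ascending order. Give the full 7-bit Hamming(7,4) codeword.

Place data bits at non-power-of-two positions: b3=1, b5=0, b6=1, b7=1.
p1 = XOR of data positions {3,5,7} = 1⊕0⊕1 = 0
p2 = XOR of data positions {3,6,7} = 1⊕1⊕1 = 1
p4 = XOR of data positions {5,6,7} = 0⊕1⊕1 = 0
Codeword b1..b7 = 0110011

0110011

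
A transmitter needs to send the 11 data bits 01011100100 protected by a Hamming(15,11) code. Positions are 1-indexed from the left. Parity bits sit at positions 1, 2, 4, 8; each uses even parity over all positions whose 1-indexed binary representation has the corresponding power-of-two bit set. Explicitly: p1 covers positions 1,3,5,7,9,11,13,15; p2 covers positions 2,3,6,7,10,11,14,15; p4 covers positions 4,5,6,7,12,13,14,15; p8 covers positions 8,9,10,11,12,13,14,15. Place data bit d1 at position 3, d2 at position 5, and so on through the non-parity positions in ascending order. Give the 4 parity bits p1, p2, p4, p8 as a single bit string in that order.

Place data bits at non-power-of-two positions: b3=0, b5=1, b6=0, b7=1, b9=1, b10=1, b11=0, b12=0, b13=1, b14=0, b15=0.
p1 = XOR of data positions {3,5,7,9,11,13,15} = 0⊕1⊕1⊕1⊕0⊕1⊕0 = 0
p2 = XOR of data positions {3,6,7,10,11,14,15} = 0⊕0⊕1⊕1⊕0⊕0⊕0 = 0
p4 = XOR of data positions {5,6,7,12,13,14,15} = 1⊕0⊕1⊕0⊕1⊕0⊕0 = 1
p8 = XOR of data positions {9,10,11,12,13,14,15} = 1⊕1⊕0⊕0⊕1⊕0⊕0 = 1
Parity bits p1,p2,p4,p8 = 0011

0011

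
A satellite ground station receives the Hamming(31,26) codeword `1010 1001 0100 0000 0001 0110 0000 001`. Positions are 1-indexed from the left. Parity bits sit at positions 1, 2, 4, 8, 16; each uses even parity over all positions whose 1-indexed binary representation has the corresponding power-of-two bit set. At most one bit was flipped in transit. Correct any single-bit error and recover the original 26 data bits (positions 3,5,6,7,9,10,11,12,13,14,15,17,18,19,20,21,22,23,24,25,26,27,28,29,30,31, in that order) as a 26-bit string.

11000100001000101100000001

s1: b1⊕b3⊕b5⊕b7⊕b9⊕b11⊕b13⊕b15⊕b17⊕b19⊕b21⊕b23⊕b25⊕b27⊕b29⊕b31 = 1⊕1⊕1⊕0⊕0⊕0⊕0⊕0⊕0⊕0⊕0⊕1⊕0⊕0⊕0⊕1 = 1
s2: b2⊕b3⊕b6⊕b7⊕b10⊕b11⊕b14⊕b15⊕b18⊕b19⊕b22⊕b23⊕b26⊕b27⊕b30⊕b31 = 0⊕1⊕0⊕0⊕1⊕0⊕0⊕0⊕0⊕0⊕1⊕1⊕0⊕0⊕0⊕1 = 1
s4: b4⊕b5⊕b6⊕b7⊕b12⊕b13⊕b14⊕b15⊕b20⊕b21⊕b22⊕b23⊕b28⊕b29⊕b30⊕b31 = 0⊕1⊕0⊕0⊕0⊕0⊕0⊕0⊕1⊕0⊕1⊕1⊕0⊕0⊕0⊕1 = 1
s8: b8⊕b9⊕b10⊕b11⊕b12⊕b13⊕b14⊕b15⊕b24⊕b25⊕b26⊕b27⊕b28⊕b29⊕b30⊕b31 = 1⊕0⊕1⊕0⊕0⊕0⊕0⊕0⊕0⊕0⊕0⊕0⊕0⊕0⊕0⊕1 = 1
s16: b16⊕b17⊕b18⊕b19⊕b20⊕b21⊕b22⊕b23⊕b24⊕b25⊕b26⊕b27⊕b28⊕b29⊕b30⊕b31 = 0⊕0⊕0⊕0⊕1⊕0⊕1⊕1⊕0⊕0⊕0⊕0⊕0⊕0⊕0⊕1 = 0
Syndrome (s16...s1) = 01111 → position 15.
Flip bit 15: corrected codeword = 1010100101000010000101100000001
Data bits at positions 3,5,6,7,9,10,11,12,13,14,15,17,18,19,20,21,22,23,24,25,26,27,28,29,30,31: 11000100001000101100000001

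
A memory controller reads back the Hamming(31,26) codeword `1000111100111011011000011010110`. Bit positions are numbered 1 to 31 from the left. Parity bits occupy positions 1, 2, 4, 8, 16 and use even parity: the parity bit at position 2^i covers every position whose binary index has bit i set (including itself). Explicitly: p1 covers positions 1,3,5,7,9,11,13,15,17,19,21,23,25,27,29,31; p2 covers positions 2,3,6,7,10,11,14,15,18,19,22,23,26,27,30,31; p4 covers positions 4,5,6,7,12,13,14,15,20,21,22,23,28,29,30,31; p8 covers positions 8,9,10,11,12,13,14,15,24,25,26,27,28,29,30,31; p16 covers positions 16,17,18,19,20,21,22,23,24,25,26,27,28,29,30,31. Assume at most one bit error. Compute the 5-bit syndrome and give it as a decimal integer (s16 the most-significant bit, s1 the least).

s1: b1⊕b3⊕b5⊕b7⊕b9⊕b11⊕b13⊕b15⊕b17⊕b19⊕b21⊕b23⊕b25⊕b27⊕b29⊕b31 = 1⊕0⊕1⊕1⊕0⊕1⊕1⊕1⊕0⊕1⊕0⊕0⊕1⊕1⊕1⊕0 = 0
s2: b2⊕b3⊕b6⊕b7⊕b10⊕b11⊕b14⊕b15⊕b18⊕b19⊕b22⊕b23⊕b26⊕b27⊕b30⊕b31 = 0⊕0⊕1⊕1⊕0⊕1⊕0⊕1⊕1⊕1⊕0⊕0⊕0⊕1⊕1⊕0 = 0
s4: b4⊕b5⊕b6⊕b7⊕b12⊕b13⊕b14⊕b15⊕b20⊕b21⊕b22⊕b23⊕b28⊕b29⊕b30⊕b31 = 0⊕1⊕1⊕1⊕1⊕1⊕0⊕1⊕0⊕0⊕0⊕0⊕0⊕1⊕1⊕0 = 0
s8: b8⊕b9⊕b10⊕b11⊕b12⊕b13⊕b14⊕b15⊕b24⊕b25⊕b26⊕b27⊕b28⊕b29⊕b30⊕b31 = 1⊕0⊕0⊕1⊕1⊕1⊕0⊕1⊕1⊕1⊕0⊕1⊕0⊕1⊕1⊕0 = 0
s16: b16⊕b17⊕b18⊕b19⊕b20⊕b21⊕b22⊕b23⊕b24⊕b25⊕b26⊕b27⊕b28⊕b29⊕b30⊕b31 = 1⊕0⊕1⊕1⊕0⊕0⊕0⊕0⊕1⊕1⊕0⊕1⊕0⊕1⊕1⊕0 = 0
Syndrome (s16...s1) = 00000 → position 0 (no error).

0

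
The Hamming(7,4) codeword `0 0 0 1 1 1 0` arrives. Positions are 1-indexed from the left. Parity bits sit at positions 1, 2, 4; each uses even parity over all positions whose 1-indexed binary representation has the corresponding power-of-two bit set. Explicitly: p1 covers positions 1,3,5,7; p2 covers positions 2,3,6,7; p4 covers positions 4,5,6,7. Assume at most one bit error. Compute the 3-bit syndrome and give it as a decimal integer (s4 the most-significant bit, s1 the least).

s1: b1⊕b3⊕b5⊕b7 = 0⊕0⊕1⊕0 = 1
s2: b2⊕b3⊕b6⊕b7 = 0⊕0⊕1⊕0 = 1
s4: b4⊕b5⊕b6⊕b7 = 1⊕1⊕1⊕0 = 1
Syndrome (s4...s1) = 111 → position 7.

7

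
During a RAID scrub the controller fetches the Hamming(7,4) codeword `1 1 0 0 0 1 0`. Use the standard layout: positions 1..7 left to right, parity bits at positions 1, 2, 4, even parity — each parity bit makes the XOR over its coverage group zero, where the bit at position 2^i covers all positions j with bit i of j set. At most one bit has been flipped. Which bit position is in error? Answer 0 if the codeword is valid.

s1: b1⊕b3⊕b5⊕b7 = 1⊕0⊕0⊕0 = 1
s2: b2⊕b3⊕b6⊕b7 = 1⊕0⊕1⊕0 = 0
s4: b4⊕b5⊕b6⊕b7 = 0⊕0⊕1⊕0 = 1
Syndrome (s4...s1) = 101 → position 5.

5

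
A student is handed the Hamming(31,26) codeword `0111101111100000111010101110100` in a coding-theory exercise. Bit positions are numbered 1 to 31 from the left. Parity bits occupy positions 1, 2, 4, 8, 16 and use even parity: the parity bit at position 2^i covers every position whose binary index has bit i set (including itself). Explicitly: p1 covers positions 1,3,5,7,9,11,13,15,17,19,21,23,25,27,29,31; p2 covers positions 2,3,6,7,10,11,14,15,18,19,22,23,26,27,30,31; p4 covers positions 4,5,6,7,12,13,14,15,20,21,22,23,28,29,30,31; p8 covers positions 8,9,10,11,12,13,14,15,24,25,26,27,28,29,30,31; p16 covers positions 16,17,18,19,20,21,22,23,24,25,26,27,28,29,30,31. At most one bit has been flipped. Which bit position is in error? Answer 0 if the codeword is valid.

16

s1: b1⊕b3⊕b5⊕b7⊕b9⊕b11⊕b13⊕b15⊕b17⊕b19⊕b21⊕b23⊕b25⊕b27⊕b29⊕b31 = 0⊕1⊕1⊕1⊕1⊕1⊕0⊕0⊕1⊕1⊕1⊕1⊕1⊕1⊕1⊕0 = 0
s2: b2⊕b3⊕b6⊕b7⊕b10⊕b11⊕b14⊕b15⊕b18⊕b19⊕b22⊕b23⊕b26⊕b27⊕b30⊕b31 = 1⊕1⊕0⊕1⊕1⊕1⊕0⊕0⊕1⊕1⊕0⊕1⊕1⊕1⊕0⊕0 = 0
s4: b4⊕b5⊕b6⊕b7⊕b12⊕b13⊕b14⊕b15⊕b20⊕b21⊕b22⊕b23⊕b28⊕b29⊕b30⊕b31 = 1⊕1⊕0⊕1⊕0⊕0⊕0⊕0⊕0⊕1⊕0⊕1⊕0⊕1⊕0⊕0 = 0
s8: b8⊕b9⊕b10⊕b11⊕b12⊕b13⊕b14⊕b15⊕b24⊕b25⊕b26⊕b27⊕b28⊕b29⊕b30⊕b31 = 1⊕1⊕1⊕1⊕0⊕0⊕0⊕0⊕0⊕1⊕1⊕1⊕0⊕1⊕0⊕0 = 0
s16: b16⊕b17⊕b18⊕b19⊕b20⊕b21⊕b22⊕b23⊕b24⊕b25⊕b26⊕b27⊕b28⊕b29⊕b30⊕b31 = 0⊕1⊕1⊕1⊕0⊕1⊕0⊕1⊕0⊕1⊕1⊕1⊕0⊕1⊕0⊕0 = 1
Syndrome (s16...s1) = 10000 → position 16.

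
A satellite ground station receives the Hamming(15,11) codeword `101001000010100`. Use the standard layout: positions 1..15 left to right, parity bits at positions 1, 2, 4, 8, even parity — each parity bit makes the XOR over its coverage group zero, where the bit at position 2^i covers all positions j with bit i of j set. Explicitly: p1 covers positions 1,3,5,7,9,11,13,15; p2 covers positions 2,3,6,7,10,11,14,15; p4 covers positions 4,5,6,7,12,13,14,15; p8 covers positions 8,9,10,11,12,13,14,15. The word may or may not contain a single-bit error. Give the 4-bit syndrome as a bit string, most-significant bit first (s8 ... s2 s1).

s1: b1⊕b3⊕b5⊕b7⊕b9⊕b11⊕b13⊕b15 = 1⊕1⊕0⊕0⊕0⊕1⊕1⊕0 = 0
s2: b2⊕b3⊕b6⊕b7⊕b10⊕b11⊕b14⊕b15 = 0⊕1⊕1⊕0⊕0⊕1⊕0⊕0 = 1
s4: b4⊕b5⊕b6⊕b7⊕b12⊕b13⊕b14⊕b15 = 0⊕0⊕1⊕0⊕0⊕1⊕0⊕0 = 0
s8: b8⊕b9⊕b10⊕b11⊕b12⊕b13⊕b14⊕b15 = 0⊕0⊕0⊕1⊕0⊕1⊕0⊕0 = 0
Syndrome (s8...s1) = 0010 → position 2.

0010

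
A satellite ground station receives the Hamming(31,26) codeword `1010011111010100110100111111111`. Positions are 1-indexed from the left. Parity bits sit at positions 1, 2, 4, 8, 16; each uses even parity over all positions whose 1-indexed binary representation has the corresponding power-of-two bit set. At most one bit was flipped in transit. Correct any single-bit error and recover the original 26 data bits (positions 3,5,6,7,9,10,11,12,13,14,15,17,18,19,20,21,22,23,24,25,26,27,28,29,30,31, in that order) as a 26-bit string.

10111001010110100111111111

s1: b1⊕b3⊕b5⊕b7⊕b9⊕b11⊕b13⊕b15⊕b17⊕b19⊕b21⊕b23⊕b25⊕b27⊕b29⊕b31 = 1⊕1⊕0⊕1⊕1⊕0⊕0⊕0⊕1⊕0⊕0⊕1⊕1⊕1⊕1⊕1 = 0
s2: b2⊕b3⊕b6⊕b7⊕b10⊕b11⊕b14⊕b15⊕b18⊕b19⊕b22⊕b23⊕b26⊕b27⊕b30⊕b31 = 0⊕1⊕1⊕1⊕1⊕0⊕1⊕0⊕1⊕0⊕0⊕1⊕1⊕1⊕1⊕1 = 1
s4: b4⊕b5⊕b6⊕b7⊕b12⊕b13⊕b14⊕b15⊕b20⊕b21⊕b22⊕b23⊕b28⊕b29⊕b30⊕b31 = 0⊕0⊕1⊕1⊕1⊕0⊕1⊕0⊕1⊕0⊕0⊕1⊕1⊕1⊕1⊕1 = 0
s8: b8⊕b9⊕b10⊕b11⊕b12⊕b13⊕b14⊕b15⊕b24⊕b25⊕b26⊕b27⊕b28⊕b29⊕b30⊕b31 = 1⊕1⊕1⊕0⊕1⊕0⊕1⊕0⊕1⊕1⊕1⊕1⊕1⊕1⊕1⊕1 = 1
s16: b16⊕b17⊕b18⊕b19⊕b20⊕b21⊕b22⊕b23⊕b24⊕b25⊕b26⊕b27⊕b28⊕b29⊕b30⊕b31 = 0⊕1⊕1⊕0⊕1⊕0⊕0⊕1⊕1⊕1⊕1⊕1⊕1⊕1⊕1⊕1 = 0
Syndrome (s16...s1) = 01010 → position 10.
Flip bit 10: corrected codeword = 1010011110010100110100111111111
Data bits at positions 3,5,6,7,9,10,11,12,13,14,15,17,18,19,20,21,22,23,24,25,26,27,28,29,30,31: 10111001010110100111111111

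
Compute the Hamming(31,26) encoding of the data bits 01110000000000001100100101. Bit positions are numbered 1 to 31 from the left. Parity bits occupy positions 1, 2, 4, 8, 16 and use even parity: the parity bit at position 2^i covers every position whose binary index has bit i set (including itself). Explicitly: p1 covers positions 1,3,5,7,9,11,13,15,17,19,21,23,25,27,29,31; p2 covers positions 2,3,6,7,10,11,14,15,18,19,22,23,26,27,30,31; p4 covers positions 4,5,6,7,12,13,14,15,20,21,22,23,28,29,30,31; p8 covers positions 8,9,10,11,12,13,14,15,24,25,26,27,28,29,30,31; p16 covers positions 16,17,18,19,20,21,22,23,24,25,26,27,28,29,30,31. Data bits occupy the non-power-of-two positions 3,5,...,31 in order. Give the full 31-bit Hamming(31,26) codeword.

Place data bits at non-power-of-two positions: b3=0, b5=1, b6=1, b7=1, b9=0, b10=0, b11=0, b12=0, b13=0, b14=0, b15=0, b17=0, b18=0, b19=0, b20=0, b21=0, b22=1, b23=1, b24=0, b25=0, b26=1, b27=0, b28=0, b29=1, b30=0, b31=1.
p1 = XOR of data positions {3,5,7,9,11,13,15,17,19,21,23,25,27,29,31} = 0⊕1⊕1⊕0⊕0⊕0⊕0⊕0⊕0⊕0⊕1⊕0⊕0⊕1⊕1 = 1
p2 = XOR of data positions {3,6,7,10,11,14,15,18,19,22,23,26,27,30,31} = 0⊕1⊕1⊕0⊕0⊕0⊕0⊕0⊕0⊕1⊕1⊕1⊕0⊕0⊕1 = 0
p4 = XOR of data positions {5,6,7,12,13,14,15,20,21,22,23,28,29,30,31} = 1⊕1⊕1⊕0⊕0⊕0⊕0⊕0⊕0⊕1⊕1⊕0⊕1⊕0⊕1 = 1
p8 = XOR of data positions {9,10,11,12,13,14,15,24,25,26,27,28,29,30,31} = 0⊕0⊕0⊕0⊕0⊕0⊕0⊕0⊕0⊕1⊕0⊕0⊕1⊕0⊕1 = 1
p16 = XOR of data positions {17,18,19,20,21,22,23,24,25,26,27,28,29,30,31} = 0⊕0⊕0⊕0⊕0⊕1⊕1⊕0⊕0⊕1⊕0⊕0⊕1⊕0⊕1 = 1
Codeword b1..b31 = 1001111100000001000001100100101

1001111100000001000001100100101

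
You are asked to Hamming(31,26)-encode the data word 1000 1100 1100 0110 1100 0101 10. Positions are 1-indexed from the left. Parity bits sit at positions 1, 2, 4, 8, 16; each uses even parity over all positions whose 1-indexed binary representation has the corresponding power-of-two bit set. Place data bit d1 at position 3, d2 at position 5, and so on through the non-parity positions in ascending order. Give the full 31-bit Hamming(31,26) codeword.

1011000111001101001101100010110

Place data bits at non-power-of-two positions: b3=1, b5=0, b6=0, b7=0, b9=1, b10=1, b11=0, b12=0, b13=1, b14=1, b15=0, b17=0, b18=0, b19=1, b20=1, b21=0, b22=1, b23=1, b24=0, b25=0, b26=0, b27=1, b28=0, b29=1, b30=1, b31=0.
p1 = XOR of data positions {3,5,7,9,11,13,15,17,19,21,23,25,27,29,31} = 1⊕0⊕0⊕1⊕0⊕1⊕0⊕0⊕1⊕0⊕1⊕0⊕1⊕1⊕0 = 1
p2 = XOR of data positions {3,6,7,10,11,14,15,18,19,22,23,26,27,30,31} = 1⊕0⊕0⊕1⊕0⊕1⊕0⊕0⊕1⊕1⊕1⊕0⊕1⊕1⊕0 = 0
p4 = XOR of data positions {5,6,7,12,13,14,15,20,21,22,23,28,29,30,31} = 0⊕0⊕0⊕0⊕1⊕1⊕0⊕1⊕0⊕1⊕1⊕0⊕1⊕1⊕0 = 1
p8 = XOR of data positions {9,10,11,12,13,14,15,24,25,26,27,28,29,30,31} = 1⊕1⊕0⊕0⊕1⊕1⊕0⊕0⊕0⊕0⊕1⊕0⊕1⊕1⊕0 = 1
p16 = XOR of data positions {17,18,19,20,21,22,23,24,25,26,27,28,29,30,31} = 0⊕0⊕1⊕1⊕0⊕1⊕1⊕0⊕0⊕0⊕1⊕0⊕1⊕1⊕0 = 1
Codeword b1..b31 = 1011000111001101001101100010110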